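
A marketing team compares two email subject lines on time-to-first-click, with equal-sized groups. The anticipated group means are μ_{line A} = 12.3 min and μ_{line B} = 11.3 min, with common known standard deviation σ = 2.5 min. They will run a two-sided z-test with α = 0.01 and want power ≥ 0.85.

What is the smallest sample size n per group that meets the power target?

Standardized effect: d = |μ_{line A} − μ_{line B}| / σ = |12.3 − 11.3| / 2.5 = 0.4000
Set Φ(δ − 2.576) = 0.85; then δ − 2.576 = Φ⁻¹(0.85) = 1.036, giving δ = 3.612.
(The Φ(−δ − z_{α/2}) term is vanishingly small for δ > 0 and is dropped in the standard sample-size formula.)
δ = d·√(n/2) ⇒ n = 2(δ/d)² = 2 × (3.612 / 0.4000)² = 163.11.
Round up to the next whole unit.

n = 164 per group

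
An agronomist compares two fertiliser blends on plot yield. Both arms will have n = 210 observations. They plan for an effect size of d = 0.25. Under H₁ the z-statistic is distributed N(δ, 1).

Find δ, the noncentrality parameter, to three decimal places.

δ = d·√(n/2) = 0.25 × √(210/2) = 2.5617

δ ≈ 2.562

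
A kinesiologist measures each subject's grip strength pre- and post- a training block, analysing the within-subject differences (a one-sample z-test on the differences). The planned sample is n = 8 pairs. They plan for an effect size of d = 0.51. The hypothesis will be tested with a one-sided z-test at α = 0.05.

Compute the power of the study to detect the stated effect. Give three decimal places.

Power ≈ 0.420

Noncentrality parameter: δ = d·√n = 0.51 × √8 = 1.4425
Critical value for a one-sided test at α = 0.05: z_α = 1.645.
Power = Φ(δ − 1.645) = Φ(-0.202) = 0.4198.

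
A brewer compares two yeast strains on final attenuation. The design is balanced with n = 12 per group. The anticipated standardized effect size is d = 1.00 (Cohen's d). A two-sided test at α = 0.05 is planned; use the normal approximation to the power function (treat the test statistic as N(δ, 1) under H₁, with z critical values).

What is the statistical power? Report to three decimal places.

Noncentrality parameter: δ = d·√(n/2) = 1.00 × √(12/2) = 2.4495
Critical value for a two-sided test at α = 0.05: z_{α/2} = 1.960.
Power = Φ(δ − 1.960) + Φ(−δ − 1.960) = Φ(0.490) + Φ(-4.409) = 0.6878 + 0.0000 = 0.6878.

Power ≈ 0.688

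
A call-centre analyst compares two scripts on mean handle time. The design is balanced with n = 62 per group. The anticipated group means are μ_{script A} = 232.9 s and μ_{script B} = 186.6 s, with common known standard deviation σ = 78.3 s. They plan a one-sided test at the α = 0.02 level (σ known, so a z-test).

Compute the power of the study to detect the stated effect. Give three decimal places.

Power ≈ 0.892

Standardized effect: d = |μ_{script A} − μ_{script B}| / σ = |232.9 − 186.6| / 78.3 = 0.5913
Noncentrality parameter: δ = d·√(n/2) = 0.5913 × √(62/2) = 3.2923
Critical value for a one-sided test at α = 0.02: z_α = 2.054.
Power = Φ(δ − 2.054) = Φ(1.239) = 0.8922.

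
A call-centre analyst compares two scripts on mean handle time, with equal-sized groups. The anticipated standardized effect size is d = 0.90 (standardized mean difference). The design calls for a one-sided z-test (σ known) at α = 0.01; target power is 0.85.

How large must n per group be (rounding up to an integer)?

n = 28 per group

Set Φ(δ − 2.326) = 0.85; then δ − 2.326 = Φ⁻¹(0.85) = 1.036, giving δ = 3.363.
δ = d·√(n/2) ⇒ n = 2(δ/d)² = 2 × (3.363 / 0.90)² = 27.92.
Round up to the next whole unit.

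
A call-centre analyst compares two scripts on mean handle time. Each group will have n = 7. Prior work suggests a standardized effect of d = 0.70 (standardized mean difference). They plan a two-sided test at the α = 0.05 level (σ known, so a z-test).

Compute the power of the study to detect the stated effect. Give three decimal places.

Noncentrality parameter: δ = d·√(n/2) = 0.70 × √(7/2) = 1.3096
Critical value for a two-sided test at α = 0.05: z_{α/2} = 1.960.
Power = Φ(δ − 1.960) + Φ(−δ − 1.960) = Φ(-0.650) + Φ(-3.270) = 0.2577 + 0.0005 = 0.2583.

Power ≈ 0.258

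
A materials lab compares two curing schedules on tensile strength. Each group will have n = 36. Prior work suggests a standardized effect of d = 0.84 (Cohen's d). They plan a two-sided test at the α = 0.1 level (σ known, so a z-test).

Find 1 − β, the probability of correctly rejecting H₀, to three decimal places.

Noncentrality parameter: λ = d·√(n/2) = 0.84 × √(36/2) = 3.5638
Two-sided α = 0.1 → critical value z_{0.05} = 1.645.
Power = Φ(λ − 1.645) + Φ(−λ − 1.645) = Φ(1.919) + Φ(-5.209) = 0.9725 + 0.0000 = 0.9725.

Power ≈ 0.973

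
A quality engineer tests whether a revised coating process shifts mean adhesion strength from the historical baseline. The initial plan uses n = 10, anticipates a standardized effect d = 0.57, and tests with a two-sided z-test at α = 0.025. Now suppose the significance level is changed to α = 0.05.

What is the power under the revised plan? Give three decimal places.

δ = d·√n = 0.57 × √10 = 1.8025 (unchanged). New critical value: z_{0.025} = 1.960.
Revised power = Φ(δ − 1.960) + Φ(−δ − 1.960) = Φ(-0.157) + Φ(-3.762) = 0.4374 + 0.0001 = 0.4375.

Power ≈ 0.438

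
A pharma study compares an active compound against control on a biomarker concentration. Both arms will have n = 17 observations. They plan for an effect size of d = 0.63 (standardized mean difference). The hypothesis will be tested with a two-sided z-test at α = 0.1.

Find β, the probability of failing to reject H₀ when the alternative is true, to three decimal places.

β ≈ 0.424

Noncentrality parameter: δ = d·√(n/2) = 0.63 × √(17/2) = 1.8367
Critical value for a two-sided test at α = 0.1: z_{α/2} = 1.645.
Power = Φ(δ − 1.645) + Φ(−δ − 1.645) = Φ(0.192) + Φ(-3.482) = 0.5761 + 0.0002 = 0.5763.
Type II error: β = 1 − power = 1 − 0.5763 = 0.4237.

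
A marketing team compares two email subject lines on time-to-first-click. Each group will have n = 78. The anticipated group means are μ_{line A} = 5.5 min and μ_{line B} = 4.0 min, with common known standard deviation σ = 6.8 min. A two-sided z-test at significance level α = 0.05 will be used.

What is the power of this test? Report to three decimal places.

Standardized effect: d = |μ_{line A} − μ_{line B}| / σ = |5.5 − 4.0| / 6.8 = 0.2206
Noncentrality parameter: δ = d·√(n/2) = 0.2206 × √(78/2) = 1.3776
Two-sided α = 0.05 → critical value z_{0.025} = 1.960.
Power = Φ(δ − 1.960) + Φ(−δ − 1.960) = Φ(-0.582) + Φ(-3.338) = 0.2802 + 0.0004 = 0.2806.

Power ≈ 0.281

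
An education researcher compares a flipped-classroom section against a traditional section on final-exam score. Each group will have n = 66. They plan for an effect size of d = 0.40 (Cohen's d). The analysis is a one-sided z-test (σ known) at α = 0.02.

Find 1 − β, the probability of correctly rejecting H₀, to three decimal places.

Power ≈ 0.596

Noncentrality parameter: δ = d·√(n/2) = 0.40 × √(66/2) = 2.2978
Critical value for a one-sided test at α = 0.02: z_α = 2.054.
Power = P(Z > 2.054 − δ) = Φ(0.244) = 0.5964.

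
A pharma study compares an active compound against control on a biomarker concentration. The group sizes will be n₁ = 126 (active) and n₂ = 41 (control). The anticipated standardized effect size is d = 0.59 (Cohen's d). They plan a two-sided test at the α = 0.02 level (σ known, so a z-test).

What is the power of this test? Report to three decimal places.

Noncentrality parameter: δ = d / √(1/n₁ + 1/n₂) = 0.59 / √(1/126 + 1/41) = 3.2815
Critical value for a two-sided test at α = 0.02: z_{α/2} = 2.326.
Power = Φ(δ − 2.326) + Φ(−δ − 2.326) = Φ(0.955) + Φ(-5.608) = 0.8302 + 0.0000 = 0.8302.

Power ≈ 0.830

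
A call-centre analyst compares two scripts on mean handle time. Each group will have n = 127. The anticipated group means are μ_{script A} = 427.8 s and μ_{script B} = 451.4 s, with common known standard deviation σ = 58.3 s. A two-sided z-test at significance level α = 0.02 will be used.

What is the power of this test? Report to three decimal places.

Standardized effect: d = |μ_{script A} − μ_{script B}| / σ = |427.8 − 451.4| / 58.3 = 0.4048
Noncentrality parameter: δ = d·√(n/2) = 0.4048 × √(127/2) = 3.2257
Critical value for a two-sided test at α = 0.02: z_{α/2} = 2.326.
Power = Φ(δ − 2.326) + Φ(−δ − 2.326) = Φ(0.899) + Φ(-5.552) = 0.8158 + 0.0000 = 0.8158.

Power ≈ 0.816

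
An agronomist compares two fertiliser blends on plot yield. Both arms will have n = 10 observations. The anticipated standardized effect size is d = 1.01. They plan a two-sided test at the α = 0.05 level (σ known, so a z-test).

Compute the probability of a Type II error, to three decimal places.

β ≈ 0.383

Noncentrality parameter: δ = d·√(n/2) = 1.01 × √(10/2) = 2.2584
Two-sided α = 0.05 → critical value z_{0.025} = 1.960.
Power = Φ(δ − 1.960) + Φ(−δ − 1.960) = Φ(0.298) + Φ(-4.218) = 0.6173 + 0.0000 = 0.6173.
Type II error: β = 1 − power = 1 − 0.6173 = 0.3827.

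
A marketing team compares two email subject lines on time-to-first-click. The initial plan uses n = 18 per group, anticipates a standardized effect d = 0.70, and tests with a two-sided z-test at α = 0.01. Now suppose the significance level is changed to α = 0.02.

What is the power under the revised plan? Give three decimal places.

δ = d·√(n/2) = 0.70 × √(18/2) = 2.1000 (unchanged). New critical value: z_{0.01} = 2.326.
Revised power = Φ(δ − 2.326) + Φ(−δ − 2.326) = Φ(-0.226) + Φ(-4.426) = 0.4105 + 0.0000 = 0.4105.

Power ≈ 0.410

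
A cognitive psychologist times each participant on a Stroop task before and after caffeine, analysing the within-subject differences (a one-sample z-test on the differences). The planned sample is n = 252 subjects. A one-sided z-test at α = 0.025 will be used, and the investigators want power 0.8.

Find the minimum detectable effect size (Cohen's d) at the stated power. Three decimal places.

d ≈ 0.176

Required noncentrality: δ = z_{0.025} + z_{0.20} = 1.960 + 0.842 = 2.802.
δ = d·√n ⇒ d = δ/√n = 2.802/√252 = 0.1765.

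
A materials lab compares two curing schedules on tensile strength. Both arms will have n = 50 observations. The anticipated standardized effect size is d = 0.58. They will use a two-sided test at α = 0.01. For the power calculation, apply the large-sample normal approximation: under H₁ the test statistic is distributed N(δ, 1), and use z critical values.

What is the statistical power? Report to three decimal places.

Power ≈ 0.627

Noncentrality parameter: δ = d·√(n/2) = 0.58 × √(50/2) = 2.9000
Two-sided α = 0.01 → critical value z_{0.005} = 2.576.
Power = Φ(δ − 2.576) + Φ(−δ − 2.576) = Φ(0.324) + Φ(-5.476) = 0.6271 + 0.0000 = 0.6271.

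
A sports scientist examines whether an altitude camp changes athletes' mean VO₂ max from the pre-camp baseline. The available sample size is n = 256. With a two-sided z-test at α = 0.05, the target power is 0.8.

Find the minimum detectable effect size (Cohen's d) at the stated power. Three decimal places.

Required noncentrality: δ = z_{0.025} + z_{0.20} = 1.960 + 0.842 = 2.802.
(The second rejection-region term Φ(−δ − z_{α/2}) is negligible and dropped.)
δ = d·√n ⇒ d = δ/√n = 2.802/√256 = 0.1751.

d ≈ 0.175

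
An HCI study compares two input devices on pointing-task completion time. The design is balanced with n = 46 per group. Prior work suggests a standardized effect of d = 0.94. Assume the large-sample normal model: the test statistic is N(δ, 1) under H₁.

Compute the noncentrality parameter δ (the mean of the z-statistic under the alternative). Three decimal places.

δ ≈ 4.508

δ = d·√(n/2) = 0.94 × √(46/2) = 4.5081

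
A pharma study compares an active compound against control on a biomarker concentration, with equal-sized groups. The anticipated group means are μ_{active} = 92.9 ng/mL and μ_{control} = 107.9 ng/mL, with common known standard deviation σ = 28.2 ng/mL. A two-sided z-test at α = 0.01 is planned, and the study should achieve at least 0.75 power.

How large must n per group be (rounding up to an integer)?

n = 75 per group

Standardized effect: d = |μ_{active} − μ_{control}| / σ = |92.9 − 107.9| / 28.2 = 0.5319
For power 0.75 need Φ(δ − z_{0.005}) = 0.75, so δ = z_{0.005} + z_{0.25} = 2.576 + 0.674 = 3.250.
(Ignoring the negligible lower-tail rejection probability gives the usual closed-form inversion.)
δ = d·√(n/2) ⇒ n = 2(δ/d)² = 2 × (3.250 / 0.5319)² = 74.68.
Round up to the next whole unit.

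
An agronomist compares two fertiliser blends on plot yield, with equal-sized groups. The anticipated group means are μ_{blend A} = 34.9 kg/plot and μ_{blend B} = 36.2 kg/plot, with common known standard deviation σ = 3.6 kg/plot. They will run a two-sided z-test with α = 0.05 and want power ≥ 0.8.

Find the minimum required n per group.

Standardized effect: d = |μ_{blend A} − μ_{blend B}| / σ = |34.9 − 36.2| / 3.6 = 0.3611
Set Φ(δ − 1.960) = 0.8; then δ − 1.960 = Φ⁻¹(0.8) = 0.842, giving δ = 2.802.
(Ignoring the negligible lower-tail rejection probability gives the usual closed-form inversion.)
δ = d·√(n/2) ⇒ n = 2(δ/d)² = 2 × (2.802 / 0.3611)² = 120.38.
Round up to the next whole unit.

n = 121 per group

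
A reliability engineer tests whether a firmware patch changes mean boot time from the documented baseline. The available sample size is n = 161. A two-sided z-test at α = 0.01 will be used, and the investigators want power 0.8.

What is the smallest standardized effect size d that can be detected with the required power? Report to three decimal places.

d ≈ 0.269

Required noncentrality: δ = z_{0.005} + z_{0.20} = 2.576 + 0.842 = 3.417.
(The second rejection-region term Φ(−δ − z_{α/2}) is negligible and dropped.)
δ = d·√n ⇒ d = δ/√n = 3.417/√161 = 0.2693.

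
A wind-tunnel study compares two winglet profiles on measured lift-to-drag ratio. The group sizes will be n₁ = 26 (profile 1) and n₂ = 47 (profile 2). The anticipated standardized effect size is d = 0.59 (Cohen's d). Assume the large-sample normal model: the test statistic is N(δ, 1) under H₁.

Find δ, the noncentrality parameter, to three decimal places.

δ ≈ 2.414

δ = d / √(1/n₁ + 1/n₂) = 0.59 / √(1/26 + 1/47) = 2.4139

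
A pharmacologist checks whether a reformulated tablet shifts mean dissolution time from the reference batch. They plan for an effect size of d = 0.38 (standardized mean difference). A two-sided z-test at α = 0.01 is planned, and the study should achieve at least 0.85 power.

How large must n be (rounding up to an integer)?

For power 0.85 need Φ(δ − z_{0.005}) = 0.85, so δ = z_{0.005} + z_{0.15} = 2.576 + 1.036 = 3.612.
(The Φ(−δ − z_{α/2}) term is vanishingly small for δ > 0 and is dropped in the standard sample-size formula.)
δ = d·√n ⇒ n = (δ/d)² = (3.612 / 0.38)² = 90.36.
Round up to the next whole unit.

n = 91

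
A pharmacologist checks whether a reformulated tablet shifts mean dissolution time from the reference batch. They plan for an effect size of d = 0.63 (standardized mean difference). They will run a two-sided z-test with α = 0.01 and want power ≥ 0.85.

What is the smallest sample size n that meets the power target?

n = 33

Set Φ(δ − 2.576) = 0.85; then δ − 2.576 = Φ⁻¹(0.85) = 1.036, giving δ = 3.612.
(Ignoring the negligible lower-tail rejection probability gives the usual closed-form inversion.)
δ = d·√n ⇒ n = (δ/d)² = (3.612 / 0.63)² = 32.88.
Round up to the next whole unit.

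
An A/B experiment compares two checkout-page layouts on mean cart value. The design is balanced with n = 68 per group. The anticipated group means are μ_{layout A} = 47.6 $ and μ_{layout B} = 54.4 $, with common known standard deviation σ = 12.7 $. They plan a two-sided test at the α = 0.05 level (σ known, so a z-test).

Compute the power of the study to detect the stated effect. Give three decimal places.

Standardized effect: d = |μ_{layout A} − μ_{layout B}| / σ = |47.6 − 54.4| / 12.7 = 0.5354
Noncentrality parameter: δ = d·√(n/2) = 0.5354 × √(68/2) = 3.1221
Two-sided α = 0.05 → critical value z_{0.025} = 1.960.
Power = Φ(δ − 1.960) + Φ(−δ − 1.960) = Φ(1.162) + Φ(-5.082) = 0.8774 + 0.0000 = 0.8774.

Power ≈ 0.877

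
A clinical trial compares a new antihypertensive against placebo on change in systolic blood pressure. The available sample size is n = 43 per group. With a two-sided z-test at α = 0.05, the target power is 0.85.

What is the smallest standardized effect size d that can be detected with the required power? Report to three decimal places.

Required noncentrality: δ = z_{0.025} + z_{0.15} = 1.960 + 1.036 = 2.996.
(The second rejection-region term Φ(−δ − z_{α/2}) is negligible and dropped.)
δ = d·√(n/2) ⇒ d = δ/√(n/2) = 2.996/√(43/2) = 0.6462.

d ≈ 0.646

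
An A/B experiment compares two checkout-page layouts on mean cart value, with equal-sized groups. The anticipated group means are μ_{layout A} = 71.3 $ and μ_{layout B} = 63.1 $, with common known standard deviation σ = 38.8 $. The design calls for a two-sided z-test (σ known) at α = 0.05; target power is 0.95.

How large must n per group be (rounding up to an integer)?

n = 582 per group

Standardized effect: d = |μ_{layout A} − μ_{layout B}| / σ = |71.3 − 63.1| / 38.8 = 0.2113
For power 0.95 need Φ(δ − z_{0.025}) = 0.95, so δ = z_{0.025} + z_{0.05} = 1.960 + 1.645 = 3.605.
(The Φ(−δ − z_{α/2}) term is vanishingly small for δ > 0 and is dropped in the standard sample-size formula.)
δ = d·√(n/2) ⇒ n = 2(δ/d)² = 2 × (3.605 / 0.2113)² = 581.88.
Rounding up, n = 582 per group.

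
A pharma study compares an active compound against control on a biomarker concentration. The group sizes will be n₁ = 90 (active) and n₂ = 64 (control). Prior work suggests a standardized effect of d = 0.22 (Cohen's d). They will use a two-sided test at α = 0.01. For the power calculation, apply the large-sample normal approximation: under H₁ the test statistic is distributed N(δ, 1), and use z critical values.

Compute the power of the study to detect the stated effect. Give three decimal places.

Power ≈ 0.109

Noncentrality parameter: δ = d / √(1/n₁ + 1/n₂) = 0.22 / √(1/90 + 1/64) = 1.3455
Critical value for a two-sided test at α = 0.01: z_{α/2} = 2.576.
Power = Φ(δ − 2.576) + Φ(−δ − 2.576) = Φ(-1.230) + Φ(-3.921) = 0.1093 + 0.0000 = 0.1093.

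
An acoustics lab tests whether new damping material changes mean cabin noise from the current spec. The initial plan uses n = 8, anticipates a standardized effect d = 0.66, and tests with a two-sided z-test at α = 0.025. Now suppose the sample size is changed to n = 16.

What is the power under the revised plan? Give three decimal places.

Power ≈ 0.655

With n = 16: δ = d·√n = 0.66 × √16 = 2.6400. Critical value z_{0.0125} = 2.241.
Revised power = Φ(δ − 2.241) + Φ(−δ − 2.241) = Φ(0.399) + Φ(-4.881) = 0.6549 + 0.0000 = 0.6549.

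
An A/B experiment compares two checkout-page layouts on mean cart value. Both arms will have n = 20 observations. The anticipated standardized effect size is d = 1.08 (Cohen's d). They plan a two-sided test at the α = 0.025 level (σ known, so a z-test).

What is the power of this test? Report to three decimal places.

Noncentrality parameter: δ = d·√(n/2) = 1.08 × √(20/2) = 3.4153
Critical value for a two-sided test at α = 0.025: z_{α/2} = 2.241.
Power = Φ(δ − 2.241) + Φ(−δ − 2.241) = Φ(1.174) + Φ(-5.657) = 0.8798 + 0.0000 = 0.8798.

Power ≈ 0.880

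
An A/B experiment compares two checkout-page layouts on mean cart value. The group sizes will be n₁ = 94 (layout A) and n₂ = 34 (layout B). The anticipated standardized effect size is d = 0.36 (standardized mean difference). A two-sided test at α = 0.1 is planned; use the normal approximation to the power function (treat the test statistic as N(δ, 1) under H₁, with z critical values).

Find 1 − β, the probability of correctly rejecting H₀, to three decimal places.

Power ≈ 0.561

Noncentrality parameter: δ = d / √(1/n₁ + 1/n₂) = 0.36 / √(1/94 + 1/34) = 1.7989
Two-sided α = 0.1 → critical value z_{0.05} = 1.645.
Power = Φ(δ − 1.645) + Φ(−δ − 1.645) = Φ(0.154) + Φ(-3.444) = 0.5612 + 0.0003 = 0.5615.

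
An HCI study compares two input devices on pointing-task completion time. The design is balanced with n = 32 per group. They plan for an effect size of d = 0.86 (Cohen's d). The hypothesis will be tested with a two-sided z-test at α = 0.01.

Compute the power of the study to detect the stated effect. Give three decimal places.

Noncentrality parameter: δ = d·√(n/2) = 0.86 × √(32/2) = 3.4400
Two-sided α = 0.01 → critical value z_{0.005} = 2.576.
Power = Φ(δ − 2.576) + Φ(−δ − 2.576) = Φ(0.864) + Φ(-6.016) = 0.8063 + 0.0000 = 0.8063.

Power ≈ 0.806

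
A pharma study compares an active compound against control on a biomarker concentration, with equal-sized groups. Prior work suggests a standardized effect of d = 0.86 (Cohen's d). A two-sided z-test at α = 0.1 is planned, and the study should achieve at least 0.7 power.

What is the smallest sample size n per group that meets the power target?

Set Φ(δ − 1.645) = 0.7; then δ − 1.645 = Φ⁻¹(0.7) = 0.524, giving δ = 2.169.
(For δ > 0 the lower-tail rejection region contributes negligibly to power, so the one-term inversion is standard.)
δ = d·√(n/2) ⇒ n = 2(δ/d)² = 2 × (2.169 / 0.86)² = 12.72.
Rounding up, n = 13 per group.

n = 13 per group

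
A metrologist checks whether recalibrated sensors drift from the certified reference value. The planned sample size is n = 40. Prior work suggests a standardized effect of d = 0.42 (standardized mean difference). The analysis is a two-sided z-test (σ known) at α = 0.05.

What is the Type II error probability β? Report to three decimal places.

β ≈ 0.243

Noncentrality parameter: δ = d·√n = 0.42 × √40 = 2.6563
Critical value for a two-sided test at α = 0.05: z_{α/2} = 1.960.
Power = Φ(δ − 1.960) + Φ(−δ − 1.960) = Φ(0.696) + Φ(-4.616) = 0.7569 + 0.0000 = 0.7569.
Type II error: β = 1 − power = 1 − 0.7569 = 0.2431.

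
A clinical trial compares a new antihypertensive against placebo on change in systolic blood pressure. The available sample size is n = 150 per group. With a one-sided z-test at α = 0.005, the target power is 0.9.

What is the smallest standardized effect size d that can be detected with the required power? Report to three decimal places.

Need Φ(δ − 2.576) = 0.9, so δ = 2.576 + 1.282 = 3.857.
δ = d·√(n/2) ⇒ d = δ/√(n/2) = 3.857/√(150/2) = 0.4454.

d ≈ 0.445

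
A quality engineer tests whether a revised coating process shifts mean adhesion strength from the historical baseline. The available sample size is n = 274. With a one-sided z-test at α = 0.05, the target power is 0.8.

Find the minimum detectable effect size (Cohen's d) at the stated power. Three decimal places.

Required noncentrality: δ = z_{0.05} + z_{0.20} = 1.645 + 0.842 = 2.486.
δ = d·√n ⇒ d = δ/√n = 2.486/√274 = 0.1502.

d ≈ 0.150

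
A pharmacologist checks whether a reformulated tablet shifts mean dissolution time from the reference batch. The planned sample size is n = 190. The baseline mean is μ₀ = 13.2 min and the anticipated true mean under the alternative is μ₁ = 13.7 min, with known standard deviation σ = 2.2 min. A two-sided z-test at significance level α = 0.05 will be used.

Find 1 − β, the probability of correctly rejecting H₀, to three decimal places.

Power ≈ 0.880

Standardized effect: d = |μ₁ − μ₀| / σ = |13.7 − 13.2| / 2.2 = 0.2273
Noncentrality parameter: δ = d·√n = 0.2273 × √190 = 3.1327
Critical value for a two-sided test at α = 0.05: z_{α/2} = 1.960.
Power = Φ(δ − 1.960) + Φ(−δ − 1.960) = Φ(1.173) + Φ(-5.093) = 0.8796 + 0.0000 = 0.8796.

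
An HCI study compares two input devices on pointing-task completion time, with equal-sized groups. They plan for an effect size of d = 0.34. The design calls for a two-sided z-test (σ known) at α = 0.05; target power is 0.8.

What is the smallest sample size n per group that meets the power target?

Set Φ(δ − 1.960) = 0.8; then δ − 1.960 = Φ⁻¹(0.8) = 0.842, giving δ = 2.802.
(For δ > 0 the lower-tail rejection region contributes negligibly to power, so the one-term inversion is standard.)
δ = d·√(n/2) ⇒ n = 2(δ/d)² = 2 × (2.802 / 0.34)² = 135.79.
Round up to the next whole unit.

n = 136 per group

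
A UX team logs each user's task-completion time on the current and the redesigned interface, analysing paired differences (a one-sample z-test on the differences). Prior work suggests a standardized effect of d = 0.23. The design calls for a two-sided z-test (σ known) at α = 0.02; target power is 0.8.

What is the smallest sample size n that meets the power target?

For power 0.8 need Φ(δ − z_{0.01}) = 0.8, so δ = z_{0.01} + z_{0.20} = 2.326 + 0.842 = 3.168.
(The Φ(−δ − z_{α/2}) term is vanishingly small for δ > 0 and is dropped in the standard sample-size formula.)
δ = d·√n ⇒ n = (δ/d)² = (3.168 / 0.23)² = 189.72.
Round up to the next whole unit.

n = 190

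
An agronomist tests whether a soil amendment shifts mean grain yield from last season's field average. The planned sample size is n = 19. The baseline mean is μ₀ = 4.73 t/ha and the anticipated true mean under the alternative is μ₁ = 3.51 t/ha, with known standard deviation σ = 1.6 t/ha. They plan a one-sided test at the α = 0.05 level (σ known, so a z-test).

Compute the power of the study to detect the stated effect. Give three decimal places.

Standardized effect: d = |μ₁ − μ₀| / σ = |3.51 − 4.73| / 1.6 = 0.7625
Noncentrality parameter: λ = d·√n = 0.7625 × √19 = 3.3237
One-sided α = 0.05 → critical value z_{0.05} = 1.645.
Power = Φ(λ − 1.645) = Φ(1.679) = 0.9534.

Power ≈ 0.953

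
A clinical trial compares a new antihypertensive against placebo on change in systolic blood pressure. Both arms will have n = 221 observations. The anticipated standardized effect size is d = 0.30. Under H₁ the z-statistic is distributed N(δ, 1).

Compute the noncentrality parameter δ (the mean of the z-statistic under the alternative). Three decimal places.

δ ≈ 3.154

The noncentrality parameter scales effect size by the design's sample-size factor: δ = d·√(n/2) = 0.30 × √(221/2) = 3.1536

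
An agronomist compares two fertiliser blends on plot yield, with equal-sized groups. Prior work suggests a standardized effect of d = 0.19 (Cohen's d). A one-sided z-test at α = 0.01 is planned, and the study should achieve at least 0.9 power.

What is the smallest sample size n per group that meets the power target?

Set Φ(δ − 2.326) = 0.9; then δ − 2.326 = Φ⁻¹(0.9) = 1.282, giving δ = 3.608.
δ = d·√(n/2) ⇒ n = 2(δ/d)² = 2 × (3.608 / 0.19)² = 721.16.
Rounding up, n = 722 per group.

n = 722 per group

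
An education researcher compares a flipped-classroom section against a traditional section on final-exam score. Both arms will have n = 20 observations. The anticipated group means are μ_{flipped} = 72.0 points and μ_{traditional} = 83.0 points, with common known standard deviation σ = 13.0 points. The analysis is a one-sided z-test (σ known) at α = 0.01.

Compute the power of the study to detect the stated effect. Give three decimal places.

Standardized effect: d = |μ_{flipped} − μ_{traditional}| / σ = |72.0 − 83.0| / 13.0 = 0.8462
Noncentrality parameter: δ = d·√(n/2) = 0.8462 × √(20/2) = 2.6758
One-sided α = 0.01 → critical value z_{0.01} = 2.326.
Power = P(Z > 2.326 − δ) = Φ(0.349) = 0.6366.

Power ≈ 0.637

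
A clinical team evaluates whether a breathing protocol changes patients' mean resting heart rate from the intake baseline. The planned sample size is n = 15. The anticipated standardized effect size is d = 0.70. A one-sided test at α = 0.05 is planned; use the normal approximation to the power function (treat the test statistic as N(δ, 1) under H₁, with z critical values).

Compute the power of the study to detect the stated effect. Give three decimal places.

Power ≈ 0.857

Noncentrality parameter: λ = d·√n = 0.70 × √15 = 2.7111
One-sided α = 0.05 → critical value z_{0.05} = 1.645.
Power = P(Z > 1.645 − λ) = Φ(1.066) = 0.8568.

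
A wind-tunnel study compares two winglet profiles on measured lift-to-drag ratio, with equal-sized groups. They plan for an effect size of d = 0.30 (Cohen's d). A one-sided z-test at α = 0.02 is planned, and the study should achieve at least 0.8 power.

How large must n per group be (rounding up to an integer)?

For power 0.8 need Φ(δ − z_{0.02}) = 0.8, so δ = z_{0.02} + z_{0.20} = 2.054 + 0.842 = 2.895.
δ = d·√(n/2) ⇒ n = 2(δ/d)² = 2 × (2.895 / 0.30)² = 186.29.
Rounding up, n = 187 per group.

n = 187 per group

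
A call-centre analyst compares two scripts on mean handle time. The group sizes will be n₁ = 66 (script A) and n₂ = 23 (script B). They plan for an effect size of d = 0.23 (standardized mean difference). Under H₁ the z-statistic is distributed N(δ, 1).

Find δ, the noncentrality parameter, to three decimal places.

δ = d / √(1/n₁ + 1/n₂) = 0.23 / √(1/66 + 1/23) = 0.9499

δ ≈ 0.950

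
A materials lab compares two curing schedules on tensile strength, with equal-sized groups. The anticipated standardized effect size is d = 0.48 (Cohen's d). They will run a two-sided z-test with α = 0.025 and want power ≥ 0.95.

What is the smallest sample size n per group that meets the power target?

n = 132 per group

For power 0.95 need Φ(δ − z_{0.0125}) = 0.95, so δ = z_{0.0125} + z_{0.05} = 2.241 + 1.645 = 3.886.
(For δ > 0 the lower-tail rejection region contributes negligibly to power, so the one-term inversion is standard.)
δ = d·√(n/2) ⇒ n = 2(δ/d)² = 2 × (3.886 / 0.48)² = 131.10.
Rounding up, n = 132 per group.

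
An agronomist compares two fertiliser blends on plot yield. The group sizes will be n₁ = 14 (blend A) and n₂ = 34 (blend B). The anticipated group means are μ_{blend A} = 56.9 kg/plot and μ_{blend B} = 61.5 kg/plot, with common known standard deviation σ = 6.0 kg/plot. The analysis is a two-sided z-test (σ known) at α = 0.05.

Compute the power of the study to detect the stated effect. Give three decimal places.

Power ≈ 0.675

Standardized effect: d = |μ_{blend A} − μ_{blend B}| / σ = |56.9 − 61.5| / 6.0 = 0.7667
Noncentrality parameter: δ = d / √(1/n₁ + 1/n₂) = 0.7667 / √(1/14 + 1/34) = 2.4143
Critical value for a two-sided test at α = 0.05: z_{α/2} = 1.960.
Power = Φ(δ − 1.960) + Φ(−δ − 1.960) = Φ(0.454) + Φ(-4.374) = 0.6752 + 0.0000 = 0.6752.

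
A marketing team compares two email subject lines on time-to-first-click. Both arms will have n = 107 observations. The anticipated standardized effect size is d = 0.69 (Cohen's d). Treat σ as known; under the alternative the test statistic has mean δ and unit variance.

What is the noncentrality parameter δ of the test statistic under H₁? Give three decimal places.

δ ≈ 5.047

The noncentrality parameter scales effect size by the design's sample-size factor: δ = d·√(n/2) = 0.69 × √(107/2) = 5.0469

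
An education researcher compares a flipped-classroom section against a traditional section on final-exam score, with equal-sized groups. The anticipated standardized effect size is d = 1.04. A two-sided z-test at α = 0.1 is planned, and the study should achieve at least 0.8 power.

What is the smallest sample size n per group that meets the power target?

n = 12 per group

For power 0.8 need Φ(δ − z_{0.05}) = 0.8, so δ = z_{0.05} + z_{0.20} = 1.645 + 0.842 = 2.486.
(For δ > 0 the lower-tail rejection region contributes negligibly to power, so the one-term inversion is standard.)
δ = d·√(n/2) ⇒ n = 2(δ/d)² = 2 × (2.486 / 1.04)² = 11.43.
Rounding up, n = 12 per group.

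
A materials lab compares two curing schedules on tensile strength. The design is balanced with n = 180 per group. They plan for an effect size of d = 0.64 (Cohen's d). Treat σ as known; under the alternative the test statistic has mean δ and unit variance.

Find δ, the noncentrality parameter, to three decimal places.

δ = d·√(n/2) = 0.64 × √(180/2) = 6.0716

δ ≈ 6.072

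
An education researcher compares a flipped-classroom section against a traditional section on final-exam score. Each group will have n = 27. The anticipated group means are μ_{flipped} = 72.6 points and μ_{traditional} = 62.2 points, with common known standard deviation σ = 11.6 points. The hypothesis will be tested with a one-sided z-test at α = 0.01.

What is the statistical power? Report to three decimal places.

Power ≈ 0.833

Standardized effect: d = |μ_{flipped} − μ_{traditional}| / σ = |72.6 − 62.2| / 11.6 = 0.8966
Noncentrality parameter: λ = d·√(n/2) = 0.8966 × √(27/2) = 3.2941
Critical value for a one-sided test at α = 0.01: z_α = 2.326.
Power = P(Z > 2.326 − λ) = Φ(0.968) = 0.8334.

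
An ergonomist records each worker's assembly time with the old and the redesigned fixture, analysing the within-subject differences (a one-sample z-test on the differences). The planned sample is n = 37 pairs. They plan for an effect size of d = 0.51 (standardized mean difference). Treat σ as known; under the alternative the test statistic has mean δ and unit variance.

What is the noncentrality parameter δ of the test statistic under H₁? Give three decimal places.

δ ≈ 3.102

The noncentrality parameter scales effect size by the design's sample-size factor: δ = d·√n = 0.51 × √37 = 3.1022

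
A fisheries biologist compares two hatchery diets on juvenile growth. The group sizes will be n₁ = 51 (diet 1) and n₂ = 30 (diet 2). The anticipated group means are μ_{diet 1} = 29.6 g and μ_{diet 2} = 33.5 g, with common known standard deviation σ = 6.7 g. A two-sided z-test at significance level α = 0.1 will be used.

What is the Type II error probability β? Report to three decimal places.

Standardized effect: d = |μ_{diet 1} − μ_{diet 2}| / σ = |29.6 − 33.5| / 6.7 = 0.5821
Noncentrality parameter: δ = d / √(1/n₁ + 1/n₂) = 0.5821 / √(1/51 + 1/30) = 2.5298
Critical value for a two-sided test at α = 0.1: z_{α/2} = 1.645.
Power = Φ(δ − 1.645) + Φ(−δ − 1.645) = Φ(0.885) + Φ(-4.175) = 0.8119 + 0.0000 = 0.8119.
Type II error: β = 1 − power = 1 − 0.8119 = 0.1881.

β ≈ 0.188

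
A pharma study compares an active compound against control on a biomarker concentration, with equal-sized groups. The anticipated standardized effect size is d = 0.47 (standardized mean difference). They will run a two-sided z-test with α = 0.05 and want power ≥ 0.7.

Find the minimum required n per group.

Set Φ(δ − 1.960) = 0.7; then δ − 1.960 = Φ⁻¹(0.7) = 0.524, giving δ = 2.484.
(Ignoring the negligible lower-tail rejection probability gives the usual closed-form inversion.)
δ = d·√(n/2) ⇒ n = 2(δ/d)² = 2 × (2.484 / 0.47)² = 55.88.
Round up to the next whole unit.

n = 56 per group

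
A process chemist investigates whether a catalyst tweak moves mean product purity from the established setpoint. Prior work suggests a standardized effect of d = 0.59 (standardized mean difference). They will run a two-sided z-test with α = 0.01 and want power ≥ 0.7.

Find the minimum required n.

n = 28

Set Φ(δ − 2.576) = 0.7; then δ − 2.576 = Φ⁻¹(0.7) = 0.524, giving δ = 3.100.
(The Φ(−δ − z_{α/2}) term is vanishingly small for δ > 0 and is dropped in the standard sample-size formula.)
δ = d·√n ⇒ n = (δ/d)² = (3.100 / 0.59)² = 27.61.
Round up to the next whole unit.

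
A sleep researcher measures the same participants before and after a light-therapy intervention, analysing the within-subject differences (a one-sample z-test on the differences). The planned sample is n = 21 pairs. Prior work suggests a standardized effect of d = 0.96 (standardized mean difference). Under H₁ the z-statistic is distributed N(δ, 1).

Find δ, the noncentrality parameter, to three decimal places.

The noncentrality parameter scales effect size by the design's sample-size factor: δ = d·√n = 0.96 × √21 = 4.3993

δ ≈ 4.399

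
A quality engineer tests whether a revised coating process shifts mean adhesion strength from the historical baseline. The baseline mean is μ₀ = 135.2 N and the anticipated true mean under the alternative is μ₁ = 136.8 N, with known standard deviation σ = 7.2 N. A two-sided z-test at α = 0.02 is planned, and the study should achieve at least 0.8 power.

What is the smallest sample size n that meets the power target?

n = 204

Standardized effect: d = |μ₁ − μ₀| / σ = |136.8 − 135.2| / 7.2 = 0.2222
Set Φ(δ − 2.326) = 0.8; then δ − 2.326 = Φ⁻¹(0.8) = 0.842, giving δ = 3.168.
(The Φ(−δ − z_{α/2}) term is vanishingly small for δ > 0 and is dropped in the standard sample-size formula.)
δ = d·√n ⇒ n = (δ/d)² = (3.168 / 0.2222)² = 203.23.
Rounding up, n = 204.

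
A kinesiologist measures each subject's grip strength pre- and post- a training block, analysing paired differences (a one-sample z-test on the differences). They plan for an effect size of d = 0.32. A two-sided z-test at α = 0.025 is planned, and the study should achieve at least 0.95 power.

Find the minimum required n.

For power 0.95 need Φ(δ − z_{0.0125}) = 0.95, so δ = z_{0.0125} + z_{0.05} = 2.241 + 1.645 = 3.886.
(The Φ(−δ − z_{α/2}) term is vanishingly small for δ > 0 and is dropped in the standard sample-size formula.)
δ = d·√n ⇒ n = (δ/d)² = (3.886 / 0.32)² = 147.49.
Rounding up, n = 148.

n = 148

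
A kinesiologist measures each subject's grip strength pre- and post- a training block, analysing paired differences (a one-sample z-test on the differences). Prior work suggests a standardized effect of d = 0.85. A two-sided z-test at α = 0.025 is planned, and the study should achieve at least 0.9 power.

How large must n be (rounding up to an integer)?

n = 18

Set Φ(δ − 2.241) = 0.9; then δ − 2.241 = Φ⁻¹(0.9) = 1.282, giving δ = 3.523.
(The Φ(−δ − z_{α/2}) term is vanishingly small for δ > 0 and is dropped in the standard sample-size formula.)
δ = d·√n ⇒ n = (δ/d)² = (3.523 / 0.85)² = 17.18.
Rounding up, n = 18.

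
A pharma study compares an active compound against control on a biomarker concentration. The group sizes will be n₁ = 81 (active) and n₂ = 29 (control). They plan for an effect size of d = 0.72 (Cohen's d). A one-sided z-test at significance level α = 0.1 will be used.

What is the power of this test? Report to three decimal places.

Power ≈ 0.980

Noncentrality parameter: δ = d / √(1/n₁ + 1/n₂) = 0.72 / √(1/81 + 1/29) = 3.3272
One-sided α = 0.1 → critical value z_{0.1} = 1.282.
Power = Φ(δ − 1.282) = Φ(2.046) = 0.9796.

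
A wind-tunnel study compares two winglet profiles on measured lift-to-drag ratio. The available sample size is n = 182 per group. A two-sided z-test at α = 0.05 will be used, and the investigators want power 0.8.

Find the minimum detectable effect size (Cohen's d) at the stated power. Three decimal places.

Need Φ(δ − 1.960) = 0.8, so δ = 1.960 + 0.842 = 2.802.
(The second rejection-region term Φ(−δ − z_{α/2}) is negligible and dropped.)
δ = d·√(n/2) ⇒ d = δ/√(n/2) = 2.802/√(182/2) = 0.2937.

d ≈ 0.294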